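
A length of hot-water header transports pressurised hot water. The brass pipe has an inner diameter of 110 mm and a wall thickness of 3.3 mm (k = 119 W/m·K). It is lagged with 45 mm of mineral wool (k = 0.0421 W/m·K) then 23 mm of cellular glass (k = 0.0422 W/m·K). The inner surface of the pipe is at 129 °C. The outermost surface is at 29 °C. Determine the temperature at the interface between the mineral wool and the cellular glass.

Treating each annulus and film as a series resistance:
R_brass pipe wall = ln(58.3/55)/(2π×119×1) = 7.793×10^-5 K/W
R_mineral wool = ln(103.3/58.3)/(2π×0.0421×1) = 2.163 K/W
R_cellular glass = ln(126.3/103.3)/(2π×0.0422×1) = 0.7581 K/W
R_total = 2.921 K/W
Q = ΔT/R_total = 100/2.921
Q = 34.2 W/m
T_interface = T_inner − Q·ΣR(inner→interface) = 129 − 34.2×2.163

T ≈ 55 °C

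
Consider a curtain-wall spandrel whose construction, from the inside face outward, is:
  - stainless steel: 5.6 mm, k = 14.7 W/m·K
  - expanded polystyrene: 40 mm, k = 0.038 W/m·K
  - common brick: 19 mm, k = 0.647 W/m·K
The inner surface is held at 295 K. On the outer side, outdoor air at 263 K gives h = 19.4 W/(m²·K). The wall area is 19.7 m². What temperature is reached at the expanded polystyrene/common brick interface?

T ≈ 265 K

Thermal resistances in series:
R_stainless steel = L/(kA) = 0.0056/(14.7×19.7) = 1.934×10^-5 K/W
R_expanded polystyrene = L/(kA) = 0.04/(0.038×19.7) = 0.05343 K/W
R_common brick = L/(kA) = 0.019/(0.647×19.7) = 0.001491 K/W
R_outer film = 1/(h_o·A) = 1/(19.4×19.7) = 0.002617 K/W
R_total = 0.05756 K/W;  Q = ΔT/R_total = 32/0.05756 = 555.9 W
T_interface = T_inner − Q·ΣR(inner→interface) = 295 − 556×0.05345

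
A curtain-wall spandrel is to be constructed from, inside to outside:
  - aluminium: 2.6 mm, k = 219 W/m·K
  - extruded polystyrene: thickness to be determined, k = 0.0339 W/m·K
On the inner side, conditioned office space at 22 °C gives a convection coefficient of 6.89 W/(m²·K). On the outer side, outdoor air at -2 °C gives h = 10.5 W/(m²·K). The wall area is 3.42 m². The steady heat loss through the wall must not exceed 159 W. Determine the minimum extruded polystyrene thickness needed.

Series thermal resistances:
R_inner film = 1/(h_i·A) = 1/(6.89×3.42) = 0.04244 K/W
R_aluminium = L/(kA) = 0.0026/(219×3.42) = 3.471×10^-6 K/W
R_outer film = 1/(h_o·A) = 1/(10.5×3.42) = 0.02785 K/W
Sum of the known resistances R_other = 0.07029 K/W
Required total resistance R_tot = ΔT/Q_allow = 24/159 = 0.1509 K/W
R_extruded polystyrene = R_tot − R_other = 0.08065 K/W
L = R·k·A = 0.08065×0.0339×3.42

L ≈ 9.35 mm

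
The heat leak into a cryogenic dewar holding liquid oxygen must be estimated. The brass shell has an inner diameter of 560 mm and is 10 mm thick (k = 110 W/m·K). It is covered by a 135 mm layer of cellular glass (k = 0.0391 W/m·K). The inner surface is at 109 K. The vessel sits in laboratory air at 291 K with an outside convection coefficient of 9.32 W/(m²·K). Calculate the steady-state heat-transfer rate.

Q ≈ 79.9 W

For a spherical shell R = (1/r₁ − 1/r₂)/(4πk); film R = 1/(h·4πr²). In series:
R_brass shell = (1/0.28 − 1/0.29)/(4π×110) = 8.909×10^-5 K/W
R_cellular glass = (1/0.29 − 1/0.425)/(4π×0.0391) = 2.229 K/W
R_outer film = 1/(h·4πr_o²) = 1/(9.32×4π×0.425²) = 0.04727 K/W
R_total = 2.277 K/W
Q = ΔT/R_total = 182/2.277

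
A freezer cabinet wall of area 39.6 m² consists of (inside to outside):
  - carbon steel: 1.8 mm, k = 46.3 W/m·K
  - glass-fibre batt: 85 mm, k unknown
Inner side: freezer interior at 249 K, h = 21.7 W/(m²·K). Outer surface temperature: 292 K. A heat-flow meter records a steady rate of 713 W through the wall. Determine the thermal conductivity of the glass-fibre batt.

k ≈ 0.0363 W/(m·K)

Using the resistance-network approach (series):
R_inner film = 1/(h_i·A) = 1/(21.7×39.6) = 0.001164 K/W
R_carbon steel = L/(kA) = 0.0018/(46.3×39.6) = 9.817×10^-7 K/W
Sum of known resistances R_other = 0.001165 K/W
Total R = ΔT/Q = 43/713 = 0.06031 K/W
R_glass-fibre batt = R_total − R_other = 0.05914 K/W
k = L/(R·A) = 0.085/(0.05914×39.6)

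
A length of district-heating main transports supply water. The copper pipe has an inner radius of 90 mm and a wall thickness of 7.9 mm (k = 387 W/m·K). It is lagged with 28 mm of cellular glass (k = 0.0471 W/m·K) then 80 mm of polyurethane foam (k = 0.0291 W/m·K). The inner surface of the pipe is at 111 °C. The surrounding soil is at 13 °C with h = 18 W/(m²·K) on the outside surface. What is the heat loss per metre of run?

q′ ≈ 27.3 W/m

Radial resistances (cylindrical: R_cond = ln(r_o/r_i)/(2πkL), R_conv = 1/(h·2πrL)):
R_copper pipe wall = ln(97.9/90)/(2π×387×1) = 3.46×10^-5 K/W
R_cellular glass = ln(125.9/97.9)/(2π×0.0471×1) = 0.85 K/W
R_polyurethane foam = ln(205.9/125.9)/(2π×0.0291×1) = 2.69 K/W
R_outer film = 1/(h_o·2πr_oL) = 1/(18×2π×0.2059×1) = 0.04294 K/W
R_total = 3.583 K/W
Q = ΔT/R_total = 98/3.583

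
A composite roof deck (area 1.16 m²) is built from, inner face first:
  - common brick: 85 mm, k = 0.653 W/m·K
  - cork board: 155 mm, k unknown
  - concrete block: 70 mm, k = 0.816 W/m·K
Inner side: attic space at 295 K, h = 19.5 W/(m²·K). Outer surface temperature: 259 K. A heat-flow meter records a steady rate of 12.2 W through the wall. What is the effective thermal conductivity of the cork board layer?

Treating each layer as a thermal resistance in series:
R_inner film = 1/(h_i·A) = 1/(19.5×1.16) = 0.04421 K/W
R_common brick = L/(kA) = 0.085/(0.653×1.16) = 0.1122 K/W
R_concrete block = L/(kA) = 0.07/(0.816×1.16) = 0.07395 K/W
Sum of known resistances R_other = 0.2304 K/W
Total R = ΔT/Q = 36/12.2 = 2.951 K/W
R_cork board = R_total − R_other = 2.72 K/W
k = L/(R·A) = 0.155/(2.72×1.16)

k ≈ 0.0491 W/(m·K)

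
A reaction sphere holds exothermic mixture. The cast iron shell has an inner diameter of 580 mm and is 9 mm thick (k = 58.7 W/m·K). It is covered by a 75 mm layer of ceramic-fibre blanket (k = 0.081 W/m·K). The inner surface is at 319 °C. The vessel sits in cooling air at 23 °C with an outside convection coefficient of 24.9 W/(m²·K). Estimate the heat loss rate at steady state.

Radial (spherical) resistances in series:
R_cast iron shell = (1/0.29 − 1/0.299)/(4π×58.7) = 1.407×10^-4 K/W
R_ceramic-fibre blanket = (1/0.299 − 1/0.374)/(4π×0.081) = 0.6589 K/W
R_outer film = 1/(h·4πr_o²) = 1/(24.9×4π×0.374²) = 0.02285 K/W
R_total = 0.6819 K/W
Q = ΔT/R_total = 296/0.6819

Q ≈ 434 W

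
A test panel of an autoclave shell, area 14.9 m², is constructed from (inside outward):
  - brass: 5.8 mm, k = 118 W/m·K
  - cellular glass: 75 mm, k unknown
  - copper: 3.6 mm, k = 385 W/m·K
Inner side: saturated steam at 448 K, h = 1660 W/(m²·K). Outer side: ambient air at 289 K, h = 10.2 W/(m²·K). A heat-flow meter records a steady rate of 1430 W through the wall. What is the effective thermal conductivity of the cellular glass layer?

Thermal resistances in series:
R_inner film = 1/(h_i·A) = 1/(1660×14.9) = 4.043×10^-5 K/W
R_brass = L/(kA) = 0.0058/(118×14.9) = 3.299×10^-6 K/W
R_copper = L/(kA) = 0.0036/(385×14.9) = 6.276×10^-7 K/W
R_outer film = 1/(h_o·A) = 1/(10.2×14.9) = 0.00658 K/W
Sum of known resistances R_other = 0.006624 K/W
Total R = ΔT/Q = 159/1430 = 0.1112 K/W
R_cellular glass = R_total − R_other = 0.1046 K/W
k = L/(R·A) = 0.075/(0.1046×14.9)

k ≈ 0.0481 W/(m·K)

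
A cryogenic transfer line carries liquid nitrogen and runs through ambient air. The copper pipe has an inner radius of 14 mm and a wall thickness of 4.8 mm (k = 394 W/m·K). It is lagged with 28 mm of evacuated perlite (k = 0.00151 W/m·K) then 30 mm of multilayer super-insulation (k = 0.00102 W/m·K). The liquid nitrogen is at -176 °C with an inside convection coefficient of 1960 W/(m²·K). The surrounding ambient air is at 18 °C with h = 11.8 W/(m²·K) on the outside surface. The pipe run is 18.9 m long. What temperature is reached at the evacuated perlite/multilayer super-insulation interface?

T ≈ -68.6 °C

Treating each annulus and film as a series resistance:
R_inner film = 1/(h_i·2πr₁L) = 1/(1960×2π×0.014×18.9) = 3.069×10^-4 K/W
R_copper pipe wall = ln(18.8/14)/(2π×394×18.9) = 6.301×10^-6 K/W
R_evacuated perlite = ln(46.8/18.8)/(2π×0.00151×18.9) = 5.086 K/W
R_multilayer super-insulation = ln(76.8/46.8)/(2π×0.00102×18.9) = 4.089 K/W
R_outer film = 1/(h_o·2πr_oL) = 1/(11.8×2π×0.0768×18.9) = 0.009292 K/W
R_total = 9.185 K/W
Q = ΔT/R_total = 194/9.185
Q = 21.1 W
T_interface = T_inner + Q·ΣR(inner→interface) = -176 + 21.1×5.086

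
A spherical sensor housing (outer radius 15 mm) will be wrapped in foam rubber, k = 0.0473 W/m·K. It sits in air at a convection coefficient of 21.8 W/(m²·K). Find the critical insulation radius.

r_cr ≈ 4.34 mm

For a sphere r_cr = 2k/h = 2×0.0473/21.8
r_cr = 4.34 mm; since the bare radius (15 mm) is above r_cr, any added insulation will reduce heat loss.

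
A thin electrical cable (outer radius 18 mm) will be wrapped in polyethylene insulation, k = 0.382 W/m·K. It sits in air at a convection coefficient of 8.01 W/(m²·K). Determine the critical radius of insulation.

r_cr ≈ 47.7 mm

For a cylinder r_cr = k/h = 0.382/8.01
r_cr = 47.7 mm; since the bare radius (18 mm) is below r_cr, adding a thin layer of insulation will *increase* heat loss.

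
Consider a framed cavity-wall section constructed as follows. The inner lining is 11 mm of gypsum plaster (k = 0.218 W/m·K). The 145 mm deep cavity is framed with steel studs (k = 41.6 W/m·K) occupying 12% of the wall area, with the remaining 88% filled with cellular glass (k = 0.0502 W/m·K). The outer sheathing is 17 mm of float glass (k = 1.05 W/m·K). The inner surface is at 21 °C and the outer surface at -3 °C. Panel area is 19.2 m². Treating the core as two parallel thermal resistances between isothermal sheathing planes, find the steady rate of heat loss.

Sheathing layers in series; stud and cavity paths in parallel between them.
R_inner = 0.011/(0.218×19.2) = 0.002628 K/W
R_stud  = 0.145/(41.6×0.12×19.2) = 0.001513 K/W
R_cav   = 0.145/(0.0502×0.88×19.2) = 0.171 K/W
1/R_core = 1/R_stud + 1/R_cav → R_core = 0.0015 K/W
R_outer = 0.017/(1.05×19.2) = 8.433×10^-4 K/W
R_total = 0.004971 K/W
Q = ΔT/R_total = 24/0.004971

Q ≈ 4830 W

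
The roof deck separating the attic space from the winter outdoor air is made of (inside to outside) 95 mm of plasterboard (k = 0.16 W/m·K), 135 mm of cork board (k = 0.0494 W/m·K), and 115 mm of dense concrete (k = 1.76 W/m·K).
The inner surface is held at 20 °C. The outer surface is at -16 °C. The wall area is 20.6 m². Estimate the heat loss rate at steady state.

Series thermal resistances:
R_plasterboard = L/(kA) = 0.095/(0.16×20.6) = 0.02882 K/W
R_cork board = L/(kA) = 0.135/(0.0494×20.6) = 0.1327 K/W
R_dense concrete = L/(kA) = 0.115/(1.76×20.6) = 0.003172 K/W
R_total = 0.1647 K/W
Q = ΔT / R_total = 36 / 0.1647

Q ≈ 219 W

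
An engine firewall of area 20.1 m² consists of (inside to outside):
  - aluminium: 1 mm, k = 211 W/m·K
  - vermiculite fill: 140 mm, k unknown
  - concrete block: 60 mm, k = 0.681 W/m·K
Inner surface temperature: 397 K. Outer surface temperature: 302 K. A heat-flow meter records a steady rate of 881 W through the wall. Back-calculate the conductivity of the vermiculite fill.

k ≈ 0.0673 W/(m·K)

Series thermal resistances:
R_aluminium = L/(kA) = 0.001/(211×20.1) = 2.358×10^-7 K/W
R_concrete block = L/(kA) = 0.06/(0.681×20.1) = 0.004383 K/W
Sum of known resistances R_other = 0.004384 K/W
Total R = ΔT/Q = 95/881 = 0.1078 K/W
R_vermiculite fill = R_total − R_other = 0.1034 K/W
k = L/(R·A) = 0.14/(0.1034×20.1)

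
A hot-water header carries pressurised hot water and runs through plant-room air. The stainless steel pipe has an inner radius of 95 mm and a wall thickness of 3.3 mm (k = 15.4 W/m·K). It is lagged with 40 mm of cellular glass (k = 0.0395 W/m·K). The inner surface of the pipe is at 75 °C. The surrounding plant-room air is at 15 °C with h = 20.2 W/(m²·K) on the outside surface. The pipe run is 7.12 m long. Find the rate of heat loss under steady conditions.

Treating each annulus and film as a series resistance:
R_stainless steel pipe wall = ln(98.3/95)/(2π×15.4×7.12) = 4.956×10^-5 K/W
R_cellular glass = ln(138.3/98.3)/(2π×0.0395×7.12) = 0.1932 K/W
R_outer film = 1/(h_o·2πr_oL) = 1/(20.2×2π×0.1383×7.12) = 0.008001 K/W
R_total = 0.2013 K/W
Q = ΔT/R_total = 60/0.2013

Q ≈ 298 W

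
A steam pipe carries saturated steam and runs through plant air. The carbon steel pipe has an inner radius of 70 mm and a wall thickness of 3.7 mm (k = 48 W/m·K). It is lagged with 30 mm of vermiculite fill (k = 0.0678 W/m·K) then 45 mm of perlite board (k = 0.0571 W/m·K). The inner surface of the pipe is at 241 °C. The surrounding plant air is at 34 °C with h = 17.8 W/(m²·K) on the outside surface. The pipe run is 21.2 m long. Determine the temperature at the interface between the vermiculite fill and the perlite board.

T ≈ 152 °C

For a radial system each layer contributes R = ln(r_out/r_in)/(2πkL); films add R = 1/(hA).
R_carbon steel pipe wall = ln(73.7/70)/(2π×48×21.2) = 8.056×10^-6 K/W
R_vermiculite fill = ln(103.7/73.7)/(2π×0.0678×21.2) = 0.03781 K/W
R_perlite board = ln(148.7/103.7)/(2π×0.0571×21.2) = 0.04739 K/W
R_outer film = 1/(h_o·2πr_oL) = 1/(17.8×2π×0.1487×21.2) = 0.002836 K/W
R_total = 0.08805 K/W
Q = ΔT/R_total = 207/0.08805
Q = 2350 W
T_interface = T_inner − Q·ΣR(inner→interface) = 241 − 2350×0.03782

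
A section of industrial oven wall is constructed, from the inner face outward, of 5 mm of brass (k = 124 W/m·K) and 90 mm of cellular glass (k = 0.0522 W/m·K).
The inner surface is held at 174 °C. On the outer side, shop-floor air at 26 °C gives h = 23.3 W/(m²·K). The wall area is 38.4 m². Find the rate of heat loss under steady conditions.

Model the wall as resistances in series:
R_brass = L/(kA) = 0.005/(124×38.4) = 1.05×10^-6 K/W
R_cellular glass = L/(kA) = 0.09/(0.0522×38.4) = 0.0449 K/W
R_outer film = 1/(h_o·A) = 1/(23.3×38.4) = 0.001118 K/W
R_total = 0.04602 K/W
Q = ΔT / R_total = 148 / 0.04602

Q ≈ 3220 W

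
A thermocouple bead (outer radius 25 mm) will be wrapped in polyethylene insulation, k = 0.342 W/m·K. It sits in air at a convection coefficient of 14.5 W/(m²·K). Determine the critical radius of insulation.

r_cr ≈ 47.2 mm

For a sphere r_cr = 2k/h = 2×0.342/14.5
r_cr = 47.2 mm; since the bare radius (25 mm) is below r_cr, adding a thin layer of insulation will *increase* heat loss.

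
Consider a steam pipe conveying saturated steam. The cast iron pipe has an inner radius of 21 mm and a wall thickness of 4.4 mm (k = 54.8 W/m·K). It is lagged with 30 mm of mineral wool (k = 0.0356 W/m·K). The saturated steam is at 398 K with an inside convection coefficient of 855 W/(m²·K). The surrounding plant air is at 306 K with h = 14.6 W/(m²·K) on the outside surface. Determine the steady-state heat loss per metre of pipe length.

Radial resistances (cylindrical: R_cond = ln(r_o/r_i)/(2πkL), R_conv = 1/(h·2πrL)):
R_inner film = 1/(h_i·2πr₁L) = 1/(855×2π×0.021×1) = 0.008864 K/W
R_cast iron pipe wall = ln(25.4/21)/(2π×54.8×1) = 5.525×10^-4 K/W
R_mineral wool = ln(55.4/25.4)/(2π×0.0356×1) = 3.486 K/W
R_outer film = 1/(h_o·2πr_oL) = 1/(14.6×2π×0.0554×1) = 0.1968 K/W
R_total = 3.693 K/W
Q = ΔT/R_total = 92/3.693

q′ ≈ 24.9 W/m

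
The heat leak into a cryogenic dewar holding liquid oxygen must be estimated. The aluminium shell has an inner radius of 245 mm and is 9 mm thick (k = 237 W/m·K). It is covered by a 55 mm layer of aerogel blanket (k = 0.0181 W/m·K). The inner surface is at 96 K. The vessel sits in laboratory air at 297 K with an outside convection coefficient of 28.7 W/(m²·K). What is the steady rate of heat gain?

For a spherical shell R = (1/r₁ − 1/r₂)/(4πk); film R = 1/(h·4πr²). In series:
R_aluminium shell = (1/0.245 − 1/0.254)/(4π×237) = 4.856×10^-5 K/W
R_aerogel blanket = (1/0.254 − 1/0.309)/(4π×0.0181) = 3.081 K/W
R_outer film = 1/(h·4πr_o²) = 1/(28.7×4π×0.309²) = 0.02904 K/W
R_total = 3.11 K/W
Q = ΔT/R_total = 201/3.11

Q ≈ 64.6 W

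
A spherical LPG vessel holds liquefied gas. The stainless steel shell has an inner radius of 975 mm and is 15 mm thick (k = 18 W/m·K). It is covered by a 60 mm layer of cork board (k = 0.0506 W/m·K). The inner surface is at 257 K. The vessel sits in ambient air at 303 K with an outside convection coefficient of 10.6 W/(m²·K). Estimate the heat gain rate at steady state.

Spherical conduction: R = (1/r_in − 1/r_out)/(4πk) per layer; series-sum.
R_stainless steel shell = (1/0.975 − 1/0.99)/(4π×18) = 6.87×10^-5 K/W
R_cork board = (1/0.99 − 1/1.05)/(4π×0.0506) = 0.09078 K/W
R_outer film = 1/(h·4πr_o²) = 1/(10.6×4π×1.05²) = 0.006809 K/W
R_total = 0.09765 K/W
Q = ΔT/R_total = 46/0.09765

Q ≈ 471 W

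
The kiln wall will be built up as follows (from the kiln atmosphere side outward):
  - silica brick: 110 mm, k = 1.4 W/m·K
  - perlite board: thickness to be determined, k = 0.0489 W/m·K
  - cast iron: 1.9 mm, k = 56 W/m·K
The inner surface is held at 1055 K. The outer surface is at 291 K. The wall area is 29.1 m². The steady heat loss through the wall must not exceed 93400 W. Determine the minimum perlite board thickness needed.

Series thermal resistances:
R_silica brick = L/(kA) = 0.11/(1.4×29.1) = 0.0027 K/W
R_cast iron = L/(kA) = 0.0019/(56×29.1) = 1.166×10^-6 K/W
Sum of the known resistances R_other = 0.002701 K/W
Required total resistance R_tot = ΔT/Q_allow = 764/93400 = 0.00818 K/W
R_perlite board = R_tot − R_other = 0.005479 K/W
L = R·k·A = 0.005479×0.0489×29.1

L ≈ 7.8 mm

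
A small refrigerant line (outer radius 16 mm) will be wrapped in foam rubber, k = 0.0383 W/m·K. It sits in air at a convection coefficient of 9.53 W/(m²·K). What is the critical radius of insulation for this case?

r_cr ≈ 4.02 mm

For a cylinder r_cr = k/h = 0.0383/9.53
r_cr = 4.02 mm; since the bare radius (16 mm) is above r_cr, any added insulation will reduce heat loss.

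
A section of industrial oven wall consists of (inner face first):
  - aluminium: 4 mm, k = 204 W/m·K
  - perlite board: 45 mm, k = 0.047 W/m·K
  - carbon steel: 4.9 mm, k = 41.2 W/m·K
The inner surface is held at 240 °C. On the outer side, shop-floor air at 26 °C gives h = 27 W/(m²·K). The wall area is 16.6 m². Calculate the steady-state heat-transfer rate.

Series thermal resistances:
R_aluminium = L/(kA) = 0.004/(204×16.6) = 1.181×10^-6 K/W
R_perlite board = L/(kA) = 0.045/(0.047×16.6) = 0.05768 K/W
R_carbon steel = L/(kA) = 0.0049/(41.2×16.6) = 7.165×10^-6 K/W
R_outer film = 1/(h_o·A) = 1/(27×16.6) = 0.002231 K/W
R_total = 0.05992 K/W
Q = ΔT / R_total = 214 / 0.05992

Q ≈ 3570 W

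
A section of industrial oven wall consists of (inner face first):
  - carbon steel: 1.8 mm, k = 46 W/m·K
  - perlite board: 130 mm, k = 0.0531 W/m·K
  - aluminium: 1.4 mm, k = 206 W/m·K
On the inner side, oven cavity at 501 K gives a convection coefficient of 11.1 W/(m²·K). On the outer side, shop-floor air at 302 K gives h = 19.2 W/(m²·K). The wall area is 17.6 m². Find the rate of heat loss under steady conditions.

Q ≈ 1350 W

Model the wall as resistances in series:
R_inner film = 1/(h_i·A) = 1/(11.1×17.6) = 0.005119 K/W
R_carbon steel = L/(kA) = 0.0018/(46×17.6) = 2.223×10^-6 K/W
R_perlite board = L/(kA) = 0.13/(0.0531×17.6) = 0.1391 K/W
R_aluminium = L/(kA) = 0.0014/(206×17.6) = 3.861×10^-7 K/W
R_outer film = 1/(h_o·A) = 1/(19.2×17.6) = 0.002959 K/W
R_total = 0.1472 K/W
Q = ΔT / R_total = 199 / 0.1472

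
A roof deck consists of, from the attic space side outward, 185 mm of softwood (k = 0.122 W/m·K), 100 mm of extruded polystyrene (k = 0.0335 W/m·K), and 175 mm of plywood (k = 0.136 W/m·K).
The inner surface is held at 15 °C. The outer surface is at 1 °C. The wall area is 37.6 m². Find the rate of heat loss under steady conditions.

Q ≈ 90.9 W

Using the resistance-network approach (series):
R_softwood = L/(kA) = 0.185/(0.122×37.6) = 0.04033 K/W
R_extruded polystyrene = L/(kA) = 0.1/(0.0335×37.6) = 0.07939 K/W
R_plywood = L/(kA) = 0.175/(0.136×37.6) = 0.03422 K/W
R_total = 0.1539 K/W
Q = ΔT / R_total = 14 / 0.1539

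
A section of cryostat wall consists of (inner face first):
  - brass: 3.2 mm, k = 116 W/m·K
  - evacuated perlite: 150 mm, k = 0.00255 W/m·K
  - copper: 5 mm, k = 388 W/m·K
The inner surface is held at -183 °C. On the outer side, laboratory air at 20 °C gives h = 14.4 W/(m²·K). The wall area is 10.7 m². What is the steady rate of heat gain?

Q ≈ 36.9 W

Model the wall as resistances in series:
R_brass = L/(kA) = 0.0032/(116×10.7) = 2.578×10^-6 K/W
R_evacuated perlite = L/(kA) = 0.15/(0.00255×10.7) = 5.498 K/W
R_copper = L/(kA) = 0.005/(388×10.7) = 1.204×10^-6 K/W
R_outer film = 1/(h_o·A) = 1/(14.4×10.7) = 0.00649 K/W
R_total = 5.504 K/W
Q = ΔT / R_total = 203 / 5.504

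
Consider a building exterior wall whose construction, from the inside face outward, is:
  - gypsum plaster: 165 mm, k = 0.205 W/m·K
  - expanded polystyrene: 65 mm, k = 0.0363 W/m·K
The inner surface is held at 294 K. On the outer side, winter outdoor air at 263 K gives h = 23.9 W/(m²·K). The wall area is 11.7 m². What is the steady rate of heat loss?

Model the wall as resistances in series:
R_gypsum plaster = L/(kA) = 0.165/(0.205×11.7) = 0.06879 K/W
R_expanded polystyrene = L/(kA) = 0.065/(0.0363×11.7) = 0.153 K/W
R_outer film = 1/(h_o·A) = 1/(23.9×11.7) = 0.003576 K/W
R_total = 0.2254 K/W
Q = ΔT / R_total = 31 / 0.2254

Q ≈ 138 W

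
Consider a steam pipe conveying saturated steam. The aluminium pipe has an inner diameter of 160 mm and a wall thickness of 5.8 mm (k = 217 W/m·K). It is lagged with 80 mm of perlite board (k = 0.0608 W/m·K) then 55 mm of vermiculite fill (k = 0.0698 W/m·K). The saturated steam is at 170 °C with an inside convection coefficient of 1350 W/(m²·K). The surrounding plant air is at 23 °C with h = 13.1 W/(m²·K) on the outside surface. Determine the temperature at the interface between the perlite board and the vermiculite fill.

Cylindrical conduction, so R = ln(r₂/r₁)/(2πkL) per layer, in series:
R_inner film = 1/(h_i·2πr₁L) = 1/(1350×2π×0.08×1) = 0.001474 K/W
R_aluminium pipe wall = ln(85.8/80)/(2π×217×1) = 5.133×10^-5 K/W
R_perlite board = ln(165.8/85.8)/(2π×0.0608×1) = 1.724 K/W
R_vermiculite fill = ln(220.8/165.8)/(2π×0.0698×1) = 0.6532 K/W
R_outer film = 1/(h_o·2πr_oL) = 1/(13.1×2π×0.2208×1) = 0.05502 K/W
R_total = 2.434 K/W
Q = ΔT/R_total = 147/2.434
Q = 60.4 W/m
T_interface = T_inner − Q·ΣR(inner→interface) = 170 − 60.4×1.726

T ≈ 65.8 °C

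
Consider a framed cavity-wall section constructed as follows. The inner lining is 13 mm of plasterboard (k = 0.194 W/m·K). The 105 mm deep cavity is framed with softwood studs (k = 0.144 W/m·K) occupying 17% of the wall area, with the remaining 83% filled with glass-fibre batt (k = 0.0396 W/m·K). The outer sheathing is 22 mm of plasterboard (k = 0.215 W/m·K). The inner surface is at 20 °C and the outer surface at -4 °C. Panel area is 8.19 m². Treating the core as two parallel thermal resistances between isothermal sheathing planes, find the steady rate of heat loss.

Q ≈ 98.3 W

Sheathing layers in series; stud and cavity paths in parallel between them.
R_inner = 0.013/(0.194×8.19) = 0.008182 K/W
R_stud  = 0.105/(0.144×0.17×8.19) = 0.5237 K/W
R_cav   = 0.105/(0.0396×0.83×8.19) = 0.3901 K/W
1/R_core = 1/R_stud + 1/R_cav → R_core = 0.2236 K/W
R_outer = 0.022/(0.215×8.19) = 0.01249 K/W
R_total = 0.2442 K/W
Q = ΔT/R_total = 24/0.2442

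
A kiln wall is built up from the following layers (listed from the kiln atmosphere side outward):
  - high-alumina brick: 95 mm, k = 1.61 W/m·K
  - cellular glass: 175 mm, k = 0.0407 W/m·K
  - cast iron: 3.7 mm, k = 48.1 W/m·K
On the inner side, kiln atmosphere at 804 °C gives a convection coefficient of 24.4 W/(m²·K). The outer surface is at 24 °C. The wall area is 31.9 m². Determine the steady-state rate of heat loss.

Q ≈ 5660 W

Treating each layer as a thermal resistance in series:
R_inner film = 1/(h_i·A) = 1/(24.4×31.9) = 0.001285 K/W
R_high-alumina brick = L/(kA) = 0.095/(1.61×31.9) = 0.00185 K/W
R_cellular glass = L/(kA) = 0.175/(0.0407×31.9) = 0.1348 K/W
R_cast iron = L/(kA) = 0.0037/(48.1×31.9) = 2.411×10^-6 K/W
R_total = 0.1379 K/W
Q = ΔT / R_total = 780 / 0.1379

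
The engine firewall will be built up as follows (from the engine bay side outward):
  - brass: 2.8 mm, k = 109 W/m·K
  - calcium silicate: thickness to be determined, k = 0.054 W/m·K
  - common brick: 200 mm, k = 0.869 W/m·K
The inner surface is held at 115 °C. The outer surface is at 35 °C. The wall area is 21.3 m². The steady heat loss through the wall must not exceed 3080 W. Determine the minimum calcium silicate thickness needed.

L ≈ 17.4 mm

Series thermal resistances:
R_brass = L/(kA) = 0.0028/(109×21.3) = 1.206×10^-6 K/W
R_common brick = L/(kA) = 0.2/(0.869×21.3) = 0.01081 K/W
Sum of the known resistances R_other = 0.01081 K/W
Required total resistance R_tot = ΔT/Q_allow = 80/3080 = 0.02597 K/W
R_calcium silicate = R_tot − R_other = 0.01517 K/W
L = R·k·A = 0.01517×0.054×21.3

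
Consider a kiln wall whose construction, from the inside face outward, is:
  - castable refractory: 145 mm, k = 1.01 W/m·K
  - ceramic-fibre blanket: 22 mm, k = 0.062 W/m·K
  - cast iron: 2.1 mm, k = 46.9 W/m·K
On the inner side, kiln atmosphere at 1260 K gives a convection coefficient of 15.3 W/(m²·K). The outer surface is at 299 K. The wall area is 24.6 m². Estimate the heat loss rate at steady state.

Q ≈ 41900 W

Model the wall as resistances in series:
R_inner film = 1/(h_i·A) = 1/(15.3×24.6) = 0.002657 K/W
R_castable refractory = L/(kA) = 0.145/(1.01×24.6) = 0.005836 K/W
R_ceramic-fibre blanket = L/(kA) = 0.022/(0.062×24.6) = 0.01442 K/W
R_cast iron = L/(kA) = 0.0021/(46.9×24.6) = 1.82×10^-6 K/W
R_total = 0.02292 K/W
Q = ΔT / R_total = 961 / 0.02292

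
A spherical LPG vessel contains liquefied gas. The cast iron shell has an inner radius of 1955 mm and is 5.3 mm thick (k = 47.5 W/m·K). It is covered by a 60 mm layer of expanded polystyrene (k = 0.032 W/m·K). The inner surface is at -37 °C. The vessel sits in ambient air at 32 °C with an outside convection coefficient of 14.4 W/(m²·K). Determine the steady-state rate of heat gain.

Q ≈ 1770 W

Radial (spherical) resistances in series:
R_cast iron shell = (1/1.955 − 1/1.9603)/(4π×47.5) = 2.317×10^-6 K/W
R_expanded polystyrene = (1/1.9603 − 1/2.0203)/(4π×0.032) = 0.03767 K/W
R_outer film = 1/(h·4πr_o²) = 1/(14.4×4π×2.0203²) = 0.001354 K/W
R_total = 0.03903 K/W
Q = ΔT/R_total = 69/0.03903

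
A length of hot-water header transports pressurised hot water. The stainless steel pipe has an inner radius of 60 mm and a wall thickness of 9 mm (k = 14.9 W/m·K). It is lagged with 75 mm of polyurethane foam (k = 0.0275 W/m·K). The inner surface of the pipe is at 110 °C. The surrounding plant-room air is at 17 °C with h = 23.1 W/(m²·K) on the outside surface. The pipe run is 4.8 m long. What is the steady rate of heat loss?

Radial resistances (cylindrical: R_cond = ln(r_o/r_i)/(2πkL), R_conv = 1/(h·2πrL)):
R_stainless steel pipe wall = ln(69/60)/(2π×14.9×4.8) = 3.11×10^-4 K/W
R_polyurethane foam = ln(144/69)/(2π×0.0275×4.8) = 0.8871 K/W
R_outer film = 1/(h_o·2πr_oL) = 1/(23.1×2π×0.144×4.8) = 0.009968 K/W
R_total = 0.8973 K/W
Q = ΔT/R_total = 93/0.8973

Q ≈ 104 W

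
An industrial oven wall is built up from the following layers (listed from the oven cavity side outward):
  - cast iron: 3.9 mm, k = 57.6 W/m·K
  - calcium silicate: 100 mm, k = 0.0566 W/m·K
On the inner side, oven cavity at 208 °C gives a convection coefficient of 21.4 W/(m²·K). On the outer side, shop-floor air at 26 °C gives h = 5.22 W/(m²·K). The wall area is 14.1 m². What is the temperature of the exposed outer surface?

Using the resistance-network approach (series):
R_inner film = 1/(h_i·A) = 1/(21.4×14.1) = 0.003314 K/W
R_cast iron = L/(kA) = 0.0039/(57.6×14.1) = 4.802×10^-6 K/W
R_calcium silicate = L/(kA) = 0.1/(0.0566×14.1) = 0.1253 K/W
R_outer film = 1/(h_o·A) = 1/(5.22×14.1) = 0.01359 K/W
R_total = 0.1422 K/W;  Q = ΔT/R_total = 182/0.1422 = 1280 W
T_interface = T_inner − Q·ΣR(inner→interface) = 208 − 1280×0.1286

T ≈ 43.4 °C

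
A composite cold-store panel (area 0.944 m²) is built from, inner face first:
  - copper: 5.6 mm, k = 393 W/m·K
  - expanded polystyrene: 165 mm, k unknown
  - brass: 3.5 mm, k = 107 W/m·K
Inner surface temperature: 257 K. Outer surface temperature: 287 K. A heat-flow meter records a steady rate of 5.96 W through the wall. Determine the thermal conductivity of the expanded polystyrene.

Thermal resistances in series:
R_copper = L/(kA) = 0.0056/(393×0.944) = 1.509×10^-5 K/W
R_brass = L/(kA) = 0.0035/(107×0.944) = 3.465×10^-5 K/W
Sum of known resistances R_other = 4.975×10^-5 K/W
Total R = ΔT/Q = 30/5.96 = 5.034 K/W
R_expanded polystyrene = R_total − R_other = 5.034 K/W
k = L/(R·A) = 0.165/(5.034×0.944)

k ≈ 0.0347 W/(m·K)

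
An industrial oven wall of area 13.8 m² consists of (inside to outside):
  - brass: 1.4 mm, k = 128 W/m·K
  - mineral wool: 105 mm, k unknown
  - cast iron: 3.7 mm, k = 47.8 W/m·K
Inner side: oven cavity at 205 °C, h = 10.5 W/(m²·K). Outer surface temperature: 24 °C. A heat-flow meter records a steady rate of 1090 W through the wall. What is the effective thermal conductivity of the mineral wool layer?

k ≈ 0.0478 W/(m·K)

Series thermal resistances:
R_inner film = 1/(h_i·A) = 1/(10.5×13.8) = 0.006901 K/W
R_brass = L/(kA) = 0.0014/(128×13.8) = 7.926×10^-7 K/W
R_cast iron = L/(kA) = 0.0037/(47.8×13.8) = 5.609×10^-6 K/W
Sum of known resistances R_other = 0.006908 K/W
Total R = ΔT/Q = 181/1090 = 0.1661 K/W
R_mineral wool = R_total − R_other = 0.1591 K/W
k = L/(R·A) = 0.105/(0.1591×13.8)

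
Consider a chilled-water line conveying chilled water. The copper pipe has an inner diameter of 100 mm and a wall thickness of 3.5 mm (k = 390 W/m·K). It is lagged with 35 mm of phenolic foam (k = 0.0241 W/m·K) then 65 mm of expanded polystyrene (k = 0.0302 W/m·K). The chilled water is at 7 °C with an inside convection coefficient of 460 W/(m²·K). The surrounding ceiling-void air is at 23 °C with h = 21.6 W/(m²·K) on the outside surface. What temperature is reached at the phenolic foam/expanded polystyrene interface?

T ≈ 15.5 °C

For a radial system each layer contributes R = ln(r_out/r_in)/(2πkL); films add R = 1/(hA).
R_inner film = 1/(h_i·2πr₁L) = 1/(460×2π×0.05×1) = 0.00692 K/W
R_copper pipe wall = ln(53.5/50)/(2π×390×1) = 2.761×10^-5 K/W
R_phenolic foam = ln(88.5/53.5)/(2π×0.0241×1) = 3.324 K/W
R_expanded polystyrene = ln(153.5/88.5)/(2π×0.0302×1) = 2.902 K/W
R_outer film = 1/(h_o·2πr_oL) = 1/(21.6×2π×0.1535×1) = 0.048 K/W
R_total = 6.281 K/W
Q = ΔT/R_total = 16/6.281
Q = 2.55 W/m
T_interface = T_inner + Q·ΣR(inner→interface) = 7 + 2.55×3.331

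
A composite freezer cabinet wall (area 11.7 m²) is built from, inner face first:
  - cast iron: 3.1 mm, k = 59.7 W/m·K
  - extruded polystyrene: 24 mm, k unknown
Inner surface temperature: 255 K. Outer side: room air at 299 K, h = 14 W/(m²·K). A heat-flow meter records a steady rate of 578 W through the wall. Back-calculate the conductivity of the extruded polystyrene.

Using the resistance-network approach (series):
R_cast iron = L/(kA) = 0.0031/(59.7×11.7) = 4.438×10^-6 K/W
R_outer film = 1/(h_o·A) = 1/(14×11.7) = 0.006105 K/W
Sum of known resistances R_other = 0.006109 K/W
Total R = ΔT/Q = 44/578 = 0.07612 K/W
R_extruded polystyrene = R_total − R_other = 0.07002 K/W
k = L/(R·A) = 0.024/(0.07002×11.7)

k ≈ 0.0293 W/(m·K)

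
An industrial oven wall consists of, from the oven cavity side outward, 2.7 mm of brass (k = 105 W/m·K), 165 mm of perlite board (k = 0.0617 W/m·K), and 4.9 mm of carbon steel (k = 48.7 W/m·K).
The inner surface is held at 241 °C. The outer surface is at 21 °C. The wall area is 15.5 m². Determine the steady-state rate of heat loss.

Q ≈ 1280 W

Series thermal resistances:
R_brass = L/(kA) = 0.0027/(105×15.5) = 1.659×10^-6 K/W
R_perlite board = L/(kA) = 0.165/(0.0617×15.5) = 0.1725 K/W
R_carbon steel = L/(kA) = 0.0049/(48.7×15.5) = 6.491×10^-6 K/W
R_total = 0.1725 K/W
Q = ΔT / R_total = 220 / 0.1725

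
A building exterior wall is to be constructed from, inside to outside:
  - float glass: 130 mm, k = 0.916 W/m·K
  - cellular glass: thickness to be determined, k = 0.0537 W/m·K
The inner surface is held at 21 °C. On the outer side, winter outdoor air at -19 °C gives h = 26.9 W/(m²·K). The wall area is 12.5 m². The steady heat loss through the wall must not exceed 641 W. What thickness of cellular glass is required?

L ≈ 32.3 mm

Thermal resistances in series:
R_float glass = L/(kA) = 0.13/(0.916×12.5) = 0.01135 K/W
R_outer film = 1/(h_o·A) = 1/(26.9×12.5) = 0.002974 K/W
Sum of the known resistances R_other = 0.01433 K/W
Required total resistance R_tot = ΔT/Q_allow = 40/641 = 0.0624 K/W
R_cellular glass = R_tot − R_other = 0.04807 K/W
L = R·k·A = 0.04807×0.0537×12.5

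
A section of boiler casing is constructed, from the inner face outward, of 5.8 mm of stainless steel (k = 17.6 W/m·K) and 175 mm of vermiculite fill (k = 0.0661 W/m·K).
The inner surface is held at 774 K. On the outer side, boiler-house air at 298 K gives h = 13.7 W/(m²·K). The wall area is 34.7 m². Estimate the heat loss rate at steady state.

Q ≈ 6070 W

Series thermal resistances:
R_stainless steel = L/(kA) = 0.0058/(17.6×34.7) = 9.497×10^-6 K/W
R_vermiculite fill = L/(kA) = 0.175/(0.0661×34.7) = 0.0763 K/W
R_outer film = 1/(h_o·A) = 1/(13.7×34.7) = 0.002104 K/W
R_total = 0.07841 K/W
Q = ΔT / R_total = 476 / 0.07841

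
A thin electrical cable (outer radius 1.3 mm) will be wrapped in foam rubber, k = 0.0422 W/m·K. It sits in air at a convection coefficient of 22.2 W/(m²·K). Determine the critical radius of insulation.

r_cr ≈ 1.9 mm

For a cylinder r_cr = k/h = 0.0422/22.2
r_cr = 1.9 mm; since the bare radius (1.3 mm) is below r_cr, adding a thin layer of insulation will *increase* heat loss.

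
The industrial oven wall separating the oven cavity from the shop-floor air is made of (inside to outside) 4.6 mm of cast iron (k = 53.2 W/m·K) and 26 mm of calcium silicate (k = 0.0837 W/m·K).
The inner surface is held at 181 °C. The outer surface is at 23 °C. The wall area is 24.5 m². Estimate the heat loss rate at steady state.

Q ≈ 12500 W

Model the wall as resistances in series:
R_cast iron = L/(kA) = 0.0046/(53.2×24.5) = 3.529×10^-6 K/W
R_calcium silicate = L/(kA) = 0.026/(0.0837×24.5) = 0.01268 K/W
R_total = 0.01268 K/W
Q = ΔT / R_total = 158 / 0.01268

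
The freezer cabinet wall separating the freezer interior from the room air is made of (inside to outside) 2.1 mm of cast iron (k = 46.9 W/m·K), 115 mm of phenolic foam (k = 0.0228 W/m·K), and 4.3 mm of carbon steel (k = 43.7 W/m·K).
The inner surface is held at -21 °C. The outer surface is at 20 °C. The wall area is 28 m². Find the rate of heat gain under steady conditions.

Model the wall as resistances in series:
R_cast iron = L/(kA) = 0.0021/(46.9×28) = 1.599×10^-6 K/W
R_phenolic foam = L/(kA) = 0.115/(0.0228×28) = 0.1801 K/W
R_carbon steel = L/(kA) = 0.0043/(43.7×28) = 3.514×10^-6 K/W
R_total = 0.1801 K/W
Q = ΔT / R_total = 41 / 0.1801

Q ≈ 228 W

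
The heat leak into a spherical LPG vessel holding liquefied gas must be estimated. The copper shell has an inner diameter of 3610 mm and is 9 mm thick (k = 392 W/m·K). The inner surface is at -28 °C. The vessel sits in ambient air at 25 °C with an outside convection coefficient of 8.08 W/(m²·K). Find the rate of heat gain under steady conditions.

Q ≈ 17700 W

For a spherical shell R = (1/r₁ − 1/r₂)/(4πk); film R = 1/(h·4πr²). In series:
R_copper shell = (1/1.805 − 1/1.814)/(4π×392) = 5.58×10^-7 K/W
R_outer film = 1/(h·4πr_o²) = 1/(8.08×4π×1.814²) = 0.002993 K/W
R_total = 0.002994 K/W
Q = ΔT/R_total = 53/0.002994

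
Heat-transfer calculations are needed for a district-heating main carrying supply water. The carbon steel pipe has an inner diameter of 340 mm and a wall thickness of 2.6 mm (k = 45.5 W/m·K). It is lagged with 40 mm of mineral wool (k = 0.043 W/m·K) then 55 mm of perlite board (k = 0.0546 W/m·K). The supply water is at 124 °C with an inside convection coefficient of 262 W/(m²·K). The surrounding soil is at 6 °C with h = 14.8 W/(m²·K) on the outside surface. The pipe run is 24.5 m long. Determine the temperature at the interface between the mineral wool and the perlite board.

T ≈ 62.4 °C

Treating each annulus and film as a series resistance:
R_inner film = 1/(h_i·2πr₁L) = 1/(262×2π×0.17×24.5) = 1.458×10^-4 K/W
R_carbon steel pipe wall = ln(172.6/170)/(2π×45.5×24.5) = 2.167×10^-6 K/W
R_mineral wool = ln(212.6/172.6)/(2π×0.043×24.5) = 0.03149 K/W
R_perlite board = ln(267.6/212.6)/(2π×0.0546×24.5) = 0.02737 K/W
R_outer film = 1/(h_o·2πr_oL) = 1/(14.8×2π×0.2676×24.5) = 0.00164 K/W
R_total = 0.06065 K/W
Q = ΔT/R_total = 118/0.06065
Q = 1950 W
T_interface = T_inner − Q·ΣR(inner→interface) = 124 − 1950×0.03164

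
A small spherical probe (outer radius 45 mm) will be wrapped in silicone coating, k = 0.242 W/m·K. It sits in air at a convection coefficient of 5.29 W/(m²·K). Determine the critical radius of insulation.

r_cr ≈ 91.5 mm

For a sphere r_cr = 2k/h = 2×0.242/5.29
r_cr = 91.5 mm; since the bare radius (45 mm) is below r_cr, adding a thin layer of insulation will *increase* heat loss.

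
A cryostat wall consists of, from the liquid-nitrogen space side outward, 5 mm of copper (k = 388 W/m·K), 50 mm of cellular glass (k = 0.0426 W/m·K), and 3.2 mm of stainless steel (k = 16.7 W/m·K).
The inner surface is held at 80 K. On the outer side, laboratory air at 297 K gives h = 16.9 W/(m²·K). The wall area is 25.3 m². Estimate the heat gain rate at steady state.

Treating each layer as a thermal resistance in series:
R_copper = L/(kA) = 0.005/(388×25.3) = 5.094×10^-7 K/W
R_cellular glass = L/(kA) = 0.05/(0.0426×25.3) = 0.04639 K/W
R_stainless steel = L/(kA) = 0.0032/(16.7×25.3) = 7.574×10^-6 K/W
R_outer film = 1/(h_o·A) = 1/(16.9×25.3) = 0.002339 K/W
R_total = 0.04874 K/W
Q = ΔT / R_total = 217 / 0.04874

Q ≈ 4450 W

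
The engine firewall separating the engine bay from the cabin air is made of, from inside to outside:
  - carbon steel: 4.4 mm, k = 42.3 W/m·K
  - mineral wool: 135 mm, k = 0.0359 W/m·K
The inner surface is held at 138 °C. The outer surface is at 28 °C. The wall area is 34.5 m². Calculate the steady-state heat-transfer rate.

Q ≈ 1010 W

Treating each layer as a thermal resistance in series:
R_carbon steel = L/(kA) = 0.0044/(42.3×34.5) = 3.015×10^-6 K/W
R_mineral wool = L/(kA) = 0.135/(0.0359×34.5) = 0.109 K/W
R_total = 0.109 K/W
Q = ΔT / R_total = 110 / 0.109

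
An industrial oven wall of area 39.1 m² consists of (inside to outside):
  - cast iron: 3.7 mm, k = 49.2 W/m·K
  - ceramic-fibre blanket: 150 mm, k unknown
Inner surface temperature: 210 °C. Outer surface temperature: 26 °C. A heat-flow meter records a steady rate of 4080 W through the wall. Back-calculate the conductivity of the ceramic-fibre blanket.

Thermal resistances in series:
R_cast iron = L/(kA) = 0.0037/(49.2×39.1) = 1.923×10^-6 K/W
Sum of known resistances R_other = 1.923×10^-6 K/W
Total R = ΔT/Q = 184/4080 = 0.0451 K/W
R_ceramic-fibre blanket = R_total − R_other = 0.0451 K/W
k = L/(R·A) = 0.15/(0.0451×39.1)

k ≈ 0.0851 W/(m·K)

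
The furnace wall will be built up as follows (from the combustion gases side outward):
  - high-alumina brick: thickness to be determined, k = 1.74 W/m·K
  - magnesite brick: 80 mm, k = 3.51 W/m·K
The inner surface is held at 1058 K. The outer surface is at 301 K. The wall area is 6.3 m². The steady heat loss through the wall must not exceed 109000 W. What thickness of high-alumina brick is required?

Model the wall as resistances in series:
R_magnesite brick = L/(kA) = 0.08/(3.51×6.3) = 0.003618 K/W
Sum of the known resistances R_other = 0.003618 K/W
Required total resistance R_tot = ΔT/Q_allow = 757/109000 = 0.006945 K/W
R_high-alumina brick = R_tot − R_other = 0.003327 K/W
L = R·k·A = 0.003327×1.74×6.3

L ≈ 36.5 mm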